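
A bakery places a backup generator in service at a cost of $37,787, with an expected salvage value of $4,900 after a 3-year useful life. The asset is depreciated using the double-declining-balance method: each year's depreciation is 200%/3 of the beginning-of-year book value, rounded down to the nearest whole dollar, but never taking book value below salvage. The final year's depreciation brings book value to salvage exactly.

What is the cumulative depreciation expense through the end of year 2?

Depreciable base = $37,787 − $4,900 = $32,887.
Year 1: ⌊$37,787 × 200%/3⌋ = $25,191. Book value $12,596.
Year 2: ⌊$12,596 × 200%/3⌋ = $8,397, capped at $7,696. Book value $4,900.
Accumulated through year 2 = $37,787 − $4,900 = $32,887.

$32,887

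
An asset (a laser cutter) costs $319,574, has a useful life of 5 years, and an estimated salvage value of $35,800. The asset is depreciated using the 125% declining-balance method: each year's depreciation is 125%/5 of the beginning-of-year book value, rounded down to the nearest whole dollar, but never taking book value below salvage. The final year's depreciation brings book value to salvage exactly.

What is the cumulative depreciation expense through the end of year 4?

Depreciable base = $319,574 − $35,800 = $283,774.
Year 1: ⌊$319,574 × 125%/5⌋ = $79,893. Book value $239,681.
Year 2: ⌊$239,681 × 125%/5⌋ = $59,920. Book value $179,761.
Year 3: ⌊$179,761 × 125%/5⌋ = $44,940. Book value $134,821.
Year 4: ⌊$134,821 × 125%/5⌋ = $33,705. Book value $101,116.
Accumulated through year 4 = $319,574 − $101,116 = $218,458.

$218,458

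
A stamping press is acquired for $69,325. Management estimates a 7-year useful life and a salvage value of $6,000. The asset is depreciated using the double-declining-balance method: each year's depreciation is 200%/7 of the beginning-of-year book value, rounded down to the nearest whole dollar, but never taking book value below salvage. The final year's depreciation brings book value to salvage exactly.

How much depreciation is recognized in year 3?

Depreciable base = $69,325 − $6,000 = $63,325.
Year 1: ⌊$69,325 × 200%/7⌋ = $19,807. Book value $49,518.
Year 2: ⌊$49,518 × 200%/7⌋ = $14,148. Book value $35,370.
Year 3: ⌊$35,370 × 200%/7⌋ = $10,105. Book value $25,265.

$10,105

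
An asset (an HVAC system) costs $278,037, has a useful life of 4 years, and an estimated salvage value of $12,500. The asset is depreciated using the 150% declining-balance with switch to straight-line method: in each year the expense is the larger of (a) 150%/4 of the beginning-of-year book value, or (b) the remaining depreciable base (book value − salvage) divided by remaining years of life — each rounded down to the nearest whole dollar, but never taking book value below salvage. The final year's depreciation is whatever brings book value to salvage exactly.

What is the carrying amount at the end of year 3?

Depreciable base = $278,037 − $12,500 = $265,537.
Year 1: DB = ⌊$278,037 × 150%/4⌋ = $104,263; SL = ⌊$265,537/4⌋ = $66,384 → take DB $104,263. Book value $173,774.
Year 2: DB = ⌊$173,774 × 150%/4⌋ = $65,165; SL = ⌊$161,274/3⌋ = $53,758 → take DB $65,165. Book value $108,609.
Year 3: DB = ⌊$108,609 × 150%/4⌋ = $40,728; SL = ⌊$96,109/2⌋ = $48,054 → take SL $48,054. Book value $60,555.

$60,555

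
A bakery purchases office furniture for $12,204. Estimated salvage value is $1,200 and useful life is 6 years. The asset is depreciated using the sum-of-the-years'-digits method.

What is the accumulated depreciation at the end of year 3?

Depreciable base = $12,204 − $1,200 = $11,004.
Sum of the years' digits = 6+5+4+3+2+1 = 21.
Year 1: $11,004 × 6/21 = $3,144. Book value $9,060.
Year 2: $11,004 × 5/21 = $2,620. Book value $6,440.
Year 3: $11,004 × 4/21 = $2,096. Book value $4,344.
Accumulated through year 3 = $12,204 − $4,344 = $7,860.

$7,860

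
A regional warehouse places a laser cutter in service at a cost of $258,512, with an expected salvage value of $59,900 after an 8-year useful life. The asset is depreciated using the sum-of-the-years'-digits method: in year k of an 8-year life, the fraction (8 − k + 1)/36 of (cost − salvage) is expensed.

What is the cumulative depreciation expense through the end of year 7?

$193,095

Depreciable base = $258,512 − $59,900 = $198,612.
Sum of the years' digits = 8+7+6+5+4+3+2+1 = 36.
Year 1: $198,612 × 8/36 = $44,136. Book value $214,376.
Year 2: $198,612 × 7/36 = $38,619. Book value $175,757.
Year 3: $198,612 × 6/36 = $33,102. Book value $142,655.
Year 4: $198,612 × 5/36 = $27,585. Book value $115,070.
Year 5: $198,612 × 4/36 = $22,068. Book value $93,002.
Year 6: $198,612 × 3/36 = $16,551. Book value $76,451.
Year 7: $198,612 × 2/36 = $11,034. Book value $65,417.
Accumulated through year 7 = $258,512 − $65,417 = $193,095.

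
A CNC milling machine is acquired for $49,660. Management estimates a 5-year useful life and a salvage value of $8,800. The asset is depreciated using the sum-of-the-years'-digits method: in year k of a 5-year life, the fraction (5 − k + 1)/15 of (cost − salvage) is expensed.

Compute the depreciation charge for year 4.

Depreciable base = $49,660 − $8,800 = $40,860.
Sum of the years' digits = 5+4+3+2+1 = 15.
Year 1: $40,860 × 5/15 = $13,620. Book value $36,040.
Year 2: $40,860 × 4/15 = $10,896. Book value $25,144.
Year 3: $40,860 × 3/15 = $8,172. Book value $16,972.
Year 4: $40,860 × 2/15 = $5,448. Book value $11,524.

$5,448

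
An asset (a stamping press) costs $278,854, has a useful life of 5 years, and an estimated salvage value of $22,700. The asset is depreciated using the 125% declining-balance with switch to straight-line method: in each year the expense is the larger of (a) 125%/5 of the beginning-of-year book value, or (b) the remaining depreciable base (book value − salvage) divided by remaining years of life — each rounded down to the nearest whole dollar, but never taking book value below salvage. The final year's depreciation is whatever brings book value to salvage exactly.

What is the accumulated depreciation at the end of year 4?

$211,435

Depreciable base = $278,854 − $22,700 = $256,154.
Year 1: DB = ⌊$278,854 × 125%/5⌋ = $69,713; SL = ⌊$256,154/5⌋ = $51,230 → take DB $69,713. Book value $209,141.
Year 2: DB = ⌊$209,141 × 125%/5⌋ = $52,285; SL = ⌊$186,441/4⌋ = $46,610 → take DB $52,285. Book value $156,856.
Year 3: DB = ⌊$156,856 × 125%/5⌋ = $39,214; SL = ⌊$134,156/3⌋ = $44,718 → take SL $44,718. Book value $112,138.
Year 4: DB = ⌊$112,138 × 125%/5⌋ = $28,034; SL = ⌊$89,438/2⌋ = $44,719 → take SL $44,719. Book value $67,419.
Accumulated through year 4 = $278,854 − $67,419 = $211,435.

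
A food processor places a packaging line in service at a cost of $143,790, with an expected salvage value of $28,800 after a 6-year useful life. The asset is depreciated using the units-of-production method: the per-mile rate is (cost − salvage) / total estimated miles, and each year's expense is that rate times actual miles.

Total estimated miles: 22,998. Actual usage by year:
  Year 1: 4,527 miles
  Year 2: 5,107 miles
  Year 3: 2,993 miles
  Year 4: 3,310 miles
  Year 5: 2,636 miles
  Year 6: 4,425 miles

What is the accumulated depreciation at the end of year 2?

$48,170

Depreciable base = $143,790 − $28,800 = $114,990.
Rate = $114,990 / 22,998 miles = $5 per mile.
Year 1: 4,527 × $5 = $22,635. Book value $121,155.
Year 2: 5,107 × $5 = $25,535. Book value $95,620.
Accumulated through year 2 = $143,790 − $95,620 = $48,170.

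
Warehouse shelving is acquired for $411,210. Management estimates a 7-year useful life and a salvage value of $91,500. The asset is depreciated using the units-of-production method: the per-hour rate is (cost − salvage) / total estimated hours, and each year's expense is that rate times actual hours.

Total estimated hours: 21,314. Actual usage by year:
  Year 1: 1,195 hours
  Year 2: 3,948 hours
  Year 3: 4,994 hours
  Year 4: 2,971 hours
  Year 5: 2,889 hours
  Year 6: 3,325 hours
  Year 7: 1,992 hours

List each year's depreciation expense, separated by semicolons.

$17,925; $59,220; $74,910; $44,565; $43,335; $49,875; $29,880

Depreciable base = $411,210 − $91,500 = $319,710.
Rate = $319,710 / 21,314 hours = $15 per hour.
Year 1: 1,195 × $15 = $17,925. Book value $393,285.
Year 2: 3,948 × $15 = $59,220. Book value $334,065.
Year 3: 4,994 × $15 = $74,910. Book value $259,155.
Year 4: 2,971 × $15 = $44,565. Book value $214,590.
Year 5: 2,889 × $15 = $43,335. Book value $171,255.
Year 6: 3,325 × $15 = $49,875. Book value $121,380.
Year 7: 1,992 × $15 = $29,880. Book value $91,500.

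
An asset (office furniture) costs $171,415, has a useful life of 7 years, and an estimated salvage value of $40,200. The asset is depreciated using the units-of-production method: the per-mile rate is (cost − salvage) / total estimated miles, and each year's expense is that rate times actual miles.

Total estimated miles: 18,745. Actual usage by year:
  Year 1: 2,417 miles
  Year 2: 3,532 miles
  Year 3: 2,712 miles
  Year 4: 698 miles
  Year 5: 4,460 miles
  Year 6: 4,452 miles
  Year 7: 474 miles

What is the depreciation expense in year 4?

$4,886

Depreciable base = $171,415 − $40,200 = $131,215.
Rate = $131,215 / 18,745 miles = $7 per mile.
Year 1: 2,417 × $7 = $16,919. Book value $154,496.
Year 2: 3,532 × $7 = $24,724. Book value $129,772.
Year 3: 2,712 × $7 = $18,984. Book value $110,788.
Year 4: 698 × $7 = $4,886. Book value $105,902.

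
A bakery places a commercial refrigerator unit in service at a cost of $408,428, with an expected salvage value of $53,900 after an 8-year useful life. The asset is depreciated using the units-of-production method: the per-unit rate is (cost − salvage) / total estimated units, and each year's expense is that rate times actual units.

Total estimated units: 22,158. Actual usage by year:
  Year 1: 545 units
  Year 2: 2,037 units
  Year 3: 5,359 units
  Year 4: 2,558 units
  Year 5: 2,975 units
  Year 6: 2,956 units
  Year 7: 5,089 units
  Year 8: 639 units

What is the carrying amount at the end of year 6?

$145,548

Depreciable base = $408,428 − $53,900 = $354,528.
Rate = $354,528 / 22,158 units = $16 per unit.
Year 1: 545 × $16 = $8,720. Book value $399,708.
Year 2: 2,037 × $16 = $32,592. Book value $367,116.
Year 3: 5,359 × $16 = $85,744. Book value $281,372.
Year 4: 2,558 × $16 = $40,928. Book value $240,444.
Year 5: 2,975 × $16 = $47,600. Book value $192,844.
Year 6: 2,956 × $16 = $47,296. Book value $145,548.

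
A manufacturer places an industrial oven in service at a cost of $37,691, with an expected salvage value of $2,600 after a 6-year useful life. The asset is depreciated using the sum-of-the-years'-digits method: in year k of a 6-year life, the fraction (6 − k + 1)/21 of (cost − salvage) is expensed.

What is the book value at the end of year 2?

Depreciable base = $37,691 − $2,600 = $35,091.
Sum of the years' digits = 6+5+4+3+2+1 = 21.
Year 1: $35,091 × 6/21 = $10,026. Book value $27,665.
Year 2: $35,091 × 5/21 = $8,355. Book value $19,310.

$19,310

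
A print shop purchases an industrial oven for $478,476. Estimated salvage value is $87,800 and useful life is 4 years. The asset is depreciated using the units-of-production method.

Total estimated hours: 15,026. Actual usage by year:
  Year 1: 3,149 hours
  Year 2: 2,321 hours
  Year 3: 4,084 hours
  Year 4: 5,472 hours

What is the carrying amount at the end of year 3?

$230,072

Depreciable base = $478,476 − $87,800 = $390,676.
Rate = $390,676 / 15,026 hours = $26 per hour.
Year 1: 3,149 × $26 = $81,874. Book value $396,602.
Year 2: 2,321 × $26 = $60,346. Book value $336,256.
Year 3: 4,084 × $26 = $106,184. Book value $230,072.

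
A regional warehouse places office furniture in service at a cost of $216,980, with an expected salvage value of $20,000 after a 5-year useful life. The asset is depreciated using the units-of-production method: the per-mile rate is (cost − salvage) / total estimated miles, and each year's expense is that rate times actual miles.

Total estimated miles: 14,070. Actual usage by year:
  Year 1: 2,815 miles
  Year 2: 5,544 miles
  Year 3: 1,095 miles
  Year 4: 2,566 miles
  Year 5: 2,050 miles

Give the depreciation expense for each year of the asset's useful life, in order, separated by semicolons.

$39,410; $77,616; $15,330; $35,924; $28,700

Depreciable base = $216,980 − $20,000 = $196,980.
Rate = $196,980 / 14,070 miles = $14 per mile.
Year 1: 2,815 × $14 = $39,410. Book value $177,570.
Year 2: 5,544 × $14 = $77,616. Book value $99,954.
Year 3: 1,095 × $14 = $15,330. Book value $84,624.
Year 4: 2,566 × $14 = $35,924. Book value $48,700.
Year 5: 2,050 × $14 = $28,700. Book value $20,000.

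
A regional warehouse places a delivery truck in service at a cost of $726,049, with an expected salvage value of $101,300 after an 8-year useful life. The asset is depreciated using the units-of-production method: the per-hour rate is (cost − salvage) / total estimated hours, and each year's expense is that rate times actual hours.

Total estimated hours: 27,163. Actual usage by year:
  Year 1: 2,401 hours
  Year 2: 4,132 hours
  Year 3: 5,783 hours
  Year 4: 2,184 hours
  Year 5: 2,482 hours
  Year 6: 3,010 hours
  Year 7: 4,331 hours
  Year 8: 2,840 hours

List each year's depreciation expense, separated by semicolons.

Depreciable base = $726,049 − $101,300 = $624,749.
Rate = $624,749 / 27,163 hours = $23 per hour.
Year 1: 2,401 × $23 = $55,223. Book value $670,826.
Year 2: 4,132 × $23 = $95,036. Book value $575,790.
Year 3: 5,783 × $23 = $133,009. Book value $442,781.
Year 4: 2,184 × $23 = $50,232. Book value $392,549.
Year 5: 2,482 × $23 = $57,086. Book value $335,463.
Year 6: 3,010 × $23 = $69,230. Book value $266,233.
Year 7: 4,331 × $23 = $99,613. Book value $166,620.
Year 8: 2,840 × $23 = $65,320. Book value $101,300.

$55,223; $95,036; $133,009; $50,232; $57,086; $69,230; $99,613; $65,320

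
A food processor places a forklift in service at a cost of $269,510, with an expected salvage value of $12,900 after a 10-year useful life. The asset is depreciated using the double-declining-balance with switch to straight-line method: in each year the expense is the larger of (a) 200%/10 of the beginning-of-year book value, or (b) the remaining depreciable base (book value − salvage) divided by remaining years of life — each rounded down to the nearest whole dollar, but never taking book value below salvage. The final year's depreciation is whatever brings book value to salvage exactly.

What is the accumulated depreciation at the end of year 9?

$242,172

Depreciable base = $269,510 − $12,900 = $256,610.
Year 1: DB = ⌊$269,510 × 200%/10⌋ = $53,902; SL = ⌊$256,610/10⌋ = $25,661 → take DB $53,902. Book value $215,608.
Year 2: DB = ⌊$215,608 × 200%/10⌋ = $43,121; SL = ⌊$202,708/9⌋ = $22,523 → take DB $43,121. Book value $172,487.
Year 3: DB = ⌊$172,487 × 200%/10⌋ = $34,497; SL = ⌊$159,587/8⌋ = $19,948 → take DB $34,497. Book value $137,990.
Year 4: DB = ⌊$137,990 × 200%/10⌋ = $27,598; SL = ⌊$125,090/7⌋ = $17,870 → take DB $27,598. Book value $110,392.
Year 5: DB = ⌊$110,392 × 200%/10⌋ = $22,078; SL = ⌊$97,492/6⌋ = $16,248 → take DB $22,078. Book value $88,314.
Year 6: DB = ⌊$88,314 × 200%/10⌋ = $17,662; SL = ⌊$75,414/5⌋ = $15,082 → take DB $17,662. Book value $70,652.
Year 7: DB = ⌊$70,652 × 200%/10⌋ = $14,130; SL = ⌊$57,752/4⌋ = $14,438 → take SL $14,438. Book value $56,214.
Year 8: DB = ⌊$56,214 × 200%/10⌋ = $11,242; SL = ⌊$43,314/3⌋ = $14,438 → take SL $14,438. Book value $41,776.
Year 9: DB = ⌊$41,776 × 200%/10⌋ = $8,355; SL = ⌊$28,876/2⌋ = $14,438 → take SL $14,438. Book value $27,338.
Accumulated through year 9 = $269,510 − $27,338 = $242,172.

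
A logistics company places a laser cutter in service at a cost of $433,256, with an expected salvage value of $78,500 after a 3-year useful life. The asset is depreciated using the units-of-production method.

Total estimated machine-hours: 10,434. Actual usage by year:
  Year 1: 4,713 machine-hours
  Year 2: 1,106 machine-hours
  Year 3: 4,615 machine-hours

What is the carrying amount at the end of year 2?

$235,410

Depreciable base = $433,256 − $78,500 = $354,756.
Rate = $354,756 / 10,434 machine-hours = $34 per machine-hour.
Year 1: 4,713 × $34 = $160,242. Book value $273,014.
Year 2: 1,106 × $34 = $37,604. Book value $235,410.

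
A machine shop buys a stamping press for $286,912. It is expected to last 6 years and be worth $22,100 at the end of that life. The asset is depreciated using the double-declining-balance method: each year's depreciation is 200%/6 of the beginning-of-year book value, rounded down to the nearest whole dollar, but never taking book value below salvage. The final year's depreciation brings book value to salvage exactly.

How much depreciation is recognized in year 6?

$15,684

Depreciable base = $286,912 − $22,100 = $264,812.
Year 1: ⌊$286,912 × 200%/6⌋ = $95,637. Book value $191,275.
Year 2: ⌊$191,275 × 200%/6⌋ = $63,758. Book value $127,517.
Year 3: ⌊$127,517 × 200%/6⌋ = $42,505. Book value $85,012.
Year 4: ⌊$85,012 × 200%/6⌋ = $28,337. Book value $56,675.
Year 5: ⌊$56,675 × 200%/6⌋ = $18,891. Book value $37,784.
Year 6 (final): $37,784 − $22,100 = $15,684. Book value $22,100.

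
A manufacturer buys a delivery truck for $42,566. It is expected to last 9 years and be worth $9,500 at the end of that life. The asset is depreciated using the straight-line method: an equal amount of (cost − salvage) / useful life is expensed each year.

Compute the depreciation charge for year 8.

$3,674

Depreciable base = $42,566 − $9,500 = $33,066.
Annual expense = $33,066 / 9 = $3,674.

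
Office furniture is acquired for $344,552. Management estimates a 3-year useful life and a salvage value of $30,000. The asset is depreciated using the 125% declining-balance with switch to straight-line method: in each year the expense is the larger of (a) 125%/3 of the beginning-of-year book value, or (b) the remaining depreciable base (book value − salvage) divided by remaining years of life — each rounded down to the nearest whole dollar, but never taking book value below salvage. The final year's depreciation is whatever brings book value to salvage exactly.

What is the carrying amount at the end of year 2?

$115,495

Depreciable base = $344,552 − $30,000 = $314,552.
Year 1: DB = ⌊$344,552 × 125%/3⌋ = $143,563; SL = ⌊$314,552/3⌋ = $104,850 → take DB $143,563. Book value $200,989.
Year 2: DB = ⌊$200,989 × 125%/3⌋ = $83,745; SL = ⌊$170,989/2⌋ = $85,494 → take SL $85,494. Book value $115,495.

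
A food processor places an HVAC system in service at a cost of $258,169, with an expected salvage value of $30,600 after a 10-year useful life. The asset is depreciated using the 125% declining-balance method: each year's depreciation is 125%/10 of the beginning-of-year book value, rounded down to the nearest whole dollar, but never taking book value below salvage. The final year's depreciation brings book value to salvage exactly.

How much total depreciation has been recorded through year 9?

$180,546

Depreciable base = $258,169 − $30,600 = $227,569.
Year 1: ⌊$258,169 × 125%/10⌋ = $32,271. Book value $225,898.
Year 2: ⌊$225,898 × 125%/10⌋ = $28,237. Book value $197,661.
Year 3: ⌊$197,661 × 125%/10⌋ = $24,707. Book value $172,954.
Year 4: ⌊$172,954 × 125%/10⌋ = $21,619. Book value $151,335.
Year 5: ⌊$151,335 × 125%/10⌋ = $18,916. Book value $132,419.
Year 6: ⌊$132,419 × 125%/10⌋ = $16,552. Book value $115,867.
Year 7: ⌊$115,867 × 125%/10⌋ = $14,483. Book value $101,384.
Year 8: ⌊$101,384 × 125%/10⌋ = $12,673. Book value $88,711.
Year 9: ⌊$88,711 × 125%/10⌋ = $11,088. Book value $77,623.
Accumulated through year 9 = $258,169 − $77,623 = $180,546.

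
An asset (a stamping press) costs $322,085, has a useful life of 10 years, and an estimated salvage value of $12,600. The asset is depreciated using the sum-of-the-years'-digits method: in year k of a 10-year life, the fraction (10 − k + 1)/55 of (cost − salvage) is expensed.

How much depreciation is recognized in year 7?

Depreciable base = $322,085 − $12,600 = $309,485.
Sum of the years' digits = 10+9+8+7+6+5+4+3+2+1 = 55.
Year 1: $309,485 × 10/55 = $56,270. Book value $265,815.
Year 2: $309,485 × 9/55 = $50,643. Book value $215,172.
Year 3: $309,485 × 8/55 = $45,016. Book value $170,156.
Year 4: $309,485 × 7/55 = $39,389. Book value $130,767.
Year 5: $309,485 × 6/55 = $33,762. Book value $97,005.
Year 6: $309,485 × 5/55 = $28,135. Book value $68,870.
Year 7: $309,485 × 4/55 = $22,508. Book value $46,362.

$22,508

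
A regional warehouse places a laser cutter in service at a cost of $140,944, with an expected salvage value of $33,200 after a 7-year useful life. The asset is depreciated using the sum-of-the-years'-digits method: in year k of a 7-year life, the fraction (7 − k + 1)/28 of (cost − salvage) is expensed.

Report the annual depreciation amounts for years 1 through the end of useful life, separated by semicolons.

$26,936; $23,088; $19,240; $15,392; $11,544; $7,696; $3,848

Depreciable base = $140,944 − $33,200 = $107,744.
Sum of the years' digits = 7+6+5+4+3+2+1 = 28.
Year 1: $107,744 × 7/28 = $26,936. Book value $114,008.
Year 2: $107,744 × 6/28 = $23,088. Book value $90,920.
Year 3: $107,744 × 5/28 = $19,240. Book value $71,680.
Year 4: $107,744 × 4/28 = $15,392. Book value $56,288.
Year 5: $107,744 × 3/28 = $11,544. Book value $44,744.
Year 6: $107,744 × 2/28 = $7,696. Book value $37,048.
Year 7: $107,744 × 1/28 = $3,848. Book value $33,200.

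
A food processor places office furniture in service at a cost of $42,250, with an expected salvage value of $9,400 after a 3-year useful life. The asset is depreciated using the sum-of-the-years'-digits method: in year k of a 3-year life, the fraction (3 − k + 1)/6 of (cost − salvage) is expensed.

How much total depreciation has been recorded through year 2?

$27,375

Depreciable base = $42,250 − $9,400 = $32,850.
Sum of the years' digits = 3+2+1 = 6.
Year 1: $32,850 × 3/6 = $16,425. Book value $25,825.
Year 2: $32,850 × 2/6 = $10,950. Book value $14,875.
Accumulated through year 2 = $42,250 − $14,875 = $27,375.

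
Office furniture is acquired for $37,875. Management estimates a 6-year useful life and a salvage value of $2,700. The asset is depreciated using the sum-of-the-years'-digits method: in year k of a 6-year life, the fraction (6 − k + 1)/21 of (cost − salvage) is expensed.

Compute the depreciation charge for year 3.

$6,700

Depreciable base = $37,875 − $2,700 = $35,175.
Sum of the years' digits = 6+5+4+3+2+1 = 21.
Year 1: $35,175 × 6/21 = $10,050. Book value $27,825.
Year 2: $35,175 × 5/21 = $8,375. Book value $19,450.
Year 3: $35,175 × 4/21 = $6,700. Book value $12,750.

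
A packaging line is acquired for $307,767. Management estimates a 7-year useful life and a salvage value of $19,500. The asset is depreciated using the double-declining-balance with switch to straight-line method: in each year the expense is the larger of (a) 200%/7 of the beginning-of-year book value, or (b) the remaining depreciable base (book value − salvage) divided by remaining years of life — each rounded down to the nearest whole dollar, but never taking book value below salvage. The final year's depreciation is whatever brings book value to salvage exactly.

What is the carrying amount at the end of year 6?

$38,363

Depreciable base = $307,767 − $19,500 = $288,267.
Year 1: DB = ⌊$307,767 × 200%/7⌋ = $87,933; SL = ⌊$288,267/7⌋ = $41,181 → take DB $87,933. Book value $219,834.
Year 2: DB = ⌊$219,834 × 200%/7⌋ = $62,809; SL = ⌊$200,334/6⌋ = $33,389 → take DB $62,809. Book value $157,025.
Year 3: DB = ⌊$157,025 × 200%/7⌋ = $44,864; SL = ⌊$137,525/5⌋ = $27,505 → take DB $44,864. Book value $112,161.
Year 4: DB = ⌊$112,161 × 200%/7⌋ = $32,046; SL = ⌊$92,661/4⌋ = $23,165 → take DB $32,046. Book value $80,115.
Year 5: DB = ⌊$80,115 × 200%/7⌋ = $22,890; SL = ⌊$60,615/3⌋ = $20,205 → take DB $22,890. Book value $57,225.
Year 6: DB = ⌊$57,225 × 200%/7⌋ = $16,350; SL = ⌊$37,725/2⌋ = $18,862 → take SL $18,862. Book value $38,363.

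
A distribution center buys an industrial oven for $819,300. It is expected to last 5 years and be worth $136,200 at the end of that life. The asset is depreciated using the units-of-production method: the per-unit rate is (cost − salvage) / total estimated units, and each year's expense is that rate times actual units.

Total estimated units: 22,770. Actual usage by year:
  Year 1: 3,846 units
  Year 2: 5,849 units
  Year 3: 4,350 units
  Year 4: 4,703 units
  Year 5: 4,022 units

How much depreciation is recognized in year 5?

Depreciable base = $819,300 − $136,200 = $683,100.
Rate = $683,100 / 22,770 units = $30 per unit.
Year 1: 3,846 × $30 = $115,380. Book value $703,920.
Year 2: 5,849 × $30 = $175,470. Book value $528,450.
Year 3: 4,350 × $30 = $130,500. Book value $397,950.
Year 4: 4,703 × $30 = $141,090. Book value $256,860.
Year 5: 4,022 × $30 = $120,660. Book value $136,200.

$120,660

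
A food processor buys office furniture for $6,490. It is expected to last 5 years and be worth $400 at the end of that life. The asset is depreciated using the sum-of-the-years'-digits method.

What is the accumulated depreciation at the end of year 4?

Depreciable base = $6,490 − $400 = $6,090.
Sum of the years' digits = 5+4+3+2+1 = 15.
Year 1: $6,090 × 5/15 = $2,030. Book value $4,460.
Year 2: $6,090 × 4/15 = $1,624. Book value $2,836.
Year 3: $6,090 × 3/15 = $1,218. Book value $1,618.
Year 4: $6,090 × 2/15 = $812. Book value $806.
Accumulated through year 4 = $6,490 − $806 = $5,684.

$5,684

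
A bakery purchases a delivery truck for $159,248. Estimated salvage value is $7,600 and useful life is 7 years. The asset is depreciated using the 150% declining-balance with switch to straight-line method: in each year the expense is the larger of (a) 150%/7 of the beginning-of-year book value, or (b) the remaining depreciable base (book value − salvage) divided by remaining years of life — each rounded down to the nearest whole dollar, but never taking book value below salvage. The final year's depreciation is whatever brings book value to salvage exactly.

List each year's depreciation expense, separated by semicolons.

Depreciable base = $159,248 − $7,600 = $151,648.
Year 1: DB = ⌊$159,248 × 150%/7⌋ = $34,124; SL = ⌊$151,648/7⌋ = $21,664 → take DB $34,124. Book value $125,124.
Year 2: DB = ⌊$125,124 × 150%/7⌋ = $26,812; SL = ⌊$117,524/6⌋ = $19,587 → take DB $26,812. Book value $98,312.
Year 3: DB = ⌊$98,312 × 150%/7⌋ = $21,066; SL = ⌊$90,712/5⌋ = $18,142 → take DB $21,066. Book value $77,246.
Year 4: DB = ⌊$77,246 × 150%/7⌋ = $16,552; SL = ⌊$69,646/4⌋ = $17,411 → take SL $17,411. Book value $59,835.
Year 5: DB = ⌊$59,835 × 150%/7⌋ = $12,821; SL = ⌊$52,235/3⌋ = $17,411 → take SL $17,411. Book value $42,424.
Year 6: DB = ⌊$42,424 × 150%/7⌋ = $9,090; SL = ⌊$34,824/2⌋ = $17,412 → take SL $17,412. Book value $25,012.
Year 7 (final): $25,012 − $7,600 = $17,412. Book value $7,600.

$34,124; $26,812; $21,066; $17,411; $17,411; $17,412; $17,412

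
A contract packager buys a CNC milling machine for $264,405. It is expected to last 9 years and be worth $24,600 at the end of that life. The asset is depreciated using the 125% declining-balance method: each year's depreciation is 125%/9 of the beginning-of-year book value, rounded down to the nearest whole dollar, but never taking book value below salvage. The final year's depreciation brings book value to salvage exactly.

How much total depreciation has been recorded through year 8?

Depreciable base = $264,405 − $24,600 = $239,805.
Year 1: ⌊$264,405 × 125%/9⌋ = $36,722. Book value $227,683.
Year 2: ⌊$227,683 × 125%/9⌋ = $31,622. Book value $196,061.
Year 3: ⌊$196,061 × 125%/9⌋ = $27,230. Book value $168,831.
Year 4: ⌊$168,831 × 125%/9⌋ = $23,448. Book value $145,383.
Year 5: ⌊$145,383 × 125%/9⌋ = $20,192. Book value $125,191.
Year 6: ⌊$125,191 × 125%/9⌋ = $17,387. Book value $107,804.
Year 7: ⌊$107,804 × 125%/9⌋ = $14,972. Book value $92,832.
Year 8: ⌊$92,832 × 125%/9⌋ = $12,893. Book value $79,939.
Accumulated through year 8 = $264,405 − $79,939 = $184,466.

$184,466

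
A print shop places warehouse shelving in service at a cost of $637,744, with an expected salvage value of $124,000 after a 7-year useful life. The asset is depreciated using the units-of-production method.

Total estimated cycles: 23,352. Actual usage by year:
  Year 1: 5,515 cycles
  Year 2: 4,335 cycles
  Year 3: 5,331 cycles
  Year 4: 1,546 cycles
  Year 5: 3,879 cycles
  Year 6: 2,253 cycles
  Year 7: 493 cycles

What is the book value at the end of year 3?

Depreciable base = $637,744 − $124,000 = $513,744.
Rate = $513,744 / 23,352 cycles = $22 per cycle.
Year 1: 5,515 × $22 = $121,330. Book value $516,414.
Year 2: 4,335 × $22 = $95,370. Book value $421,044.
Year 3: 5,331 × $22 = $117,282. Book value $303,762.

$303,762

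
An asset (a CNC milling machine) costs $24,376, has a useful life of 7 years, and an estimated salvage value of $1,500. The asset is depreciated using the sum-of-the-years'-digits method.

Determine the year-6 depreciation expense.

Depreciable base = $24,376 − $1,500 = $22,876.
Sum of the years' digits = 7+6+5+4+3+2+1 = 28.
Year 1: $22,876 × 7/28 = $5,719. Book value $18,657.
Year 2: $22,876 × 6/28 = $4,902. Book value $13,755.
Year 3: $22,876 × 5/28 = $4,085. Book value $9,670.
Year 4: $22,876 × 4/28 = $3,268. Book value $6,402.
Year 5: $22,876 × 3/28 = $2,451. Book value $3,951.
Year 6: $22,876 × 2/28 = $1,634. Book value $2,317.

$1,634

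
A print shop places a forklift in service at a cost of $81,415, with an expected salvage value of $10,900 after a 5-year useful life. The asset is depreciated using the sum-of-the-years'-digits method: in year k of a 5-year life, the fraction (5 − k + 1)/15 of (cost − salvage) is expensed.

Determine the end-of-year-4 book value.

$15,601

Depreciable base = $81,415 − $10,900 = $70,515.
Sum of the years' digits = 5+4+3+2+1 = 15.
Year 1: $70,515 × 5/15 = $23,505. Book value $57,910.
Year 2: $70,515 × 4/15 = $18,804. Book value $39,106.
Year 3: $70,515 × 3/15 = $14,103. Book value $25,003.
Year 4: $70,515 × 2/15 = $9,402. Book value $15,601.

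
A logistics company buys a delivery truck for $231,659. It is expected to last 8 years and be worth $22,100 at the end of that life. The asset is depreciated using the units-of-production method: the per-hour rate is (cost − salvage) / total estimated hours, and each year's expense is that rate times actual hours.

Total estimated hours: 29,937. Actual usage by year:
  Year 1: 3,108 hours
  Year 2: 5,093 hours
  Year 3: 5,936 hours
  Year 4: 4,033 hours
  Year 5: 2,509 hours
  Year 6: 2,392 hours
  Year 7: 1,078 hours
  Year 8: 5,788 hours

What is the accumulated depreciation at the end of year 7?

$169,043

Depreciable base = $231,659 − $22,100 = $209,559.
Rate = $209,559 / 29,937 hours = $7 per hour.
Year 1: 3,108 × $7 = $21,756. Book value $209,903.
Year 2: 5,093 × $7 = $35,651. Book value $174,252.
Year 3: 5,936 × $7 = $41,552. Book value $132,700.
Year 4: 4,033 × $7 = $28,231. Book value $104,469.
Year 5: 2,509 × $7 = $17,563. Book value $86,906.
Year 6: 2,392 × $7 = $16,744. Book value $70,162.
Year 7: 1,078 × $7 = $7,546. Book value $62,616.
Accumulated through year 7 = $231,659 − $62,616 = $169,043.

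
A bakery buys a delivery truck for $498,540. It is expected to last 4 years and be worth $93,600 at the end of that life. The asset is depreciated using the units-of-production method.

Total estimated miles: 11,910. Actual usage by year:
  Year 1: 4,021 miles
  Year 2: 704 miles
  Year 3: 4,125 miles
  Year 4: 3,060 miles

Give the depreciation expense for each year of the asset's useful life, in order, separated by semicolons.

Depreciable base = $498,540 − $93,600 = $404,940.
Rate = $404,940 / 11,910 miles = $34 per mile.
Year 1: 4,021 × $34 = $136,714. Book value $361,826.
Year 2: 704 × $34 = $23,936. Book value $337,890.
Year 3: 4,125 × $34 = $140,250. Book value $197,640.
Year 4: 3,060 × $34 = $104,040. Book value $93,600.

$136,714; $23,936; $140,250; $104,040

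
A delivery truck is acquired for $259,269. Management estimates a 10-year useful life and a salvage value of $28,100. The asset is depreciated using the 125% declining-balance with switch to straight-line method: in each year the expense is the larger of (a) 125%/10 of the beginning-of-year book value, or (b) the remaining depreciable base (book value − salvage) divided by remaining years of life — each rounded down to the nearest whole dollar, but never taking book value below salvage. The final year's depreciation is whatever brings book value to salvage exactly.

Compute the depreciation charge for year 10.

Depreciable base = $259,269 − $28,100 = $231,169.
Year 1: DB = ⌊$259,269 × 125%/10⌋ = $32,408; SL = ⌊$231,169/10⌋ = $23,116 → take DB $32,408. Book value $226,861.
Year 2: DB = ⌊$226,861 × 125%/10⌋ = $28,357; SL = ⌊$198,761/9⌋ = $22,084 → take DB $28,357. Book value $198,504.
Year 3: DB = ⌊$198,504 × 125%/10⌋ = $24,813; SL = ⌊$170,404/8⌋ = $21,300 → take DB $24,813. Book value $173,691.
Year 4: DB = ⌊$173,691 × 125%/10⌋ = $21,711; SL = ⌊$145,591/7⌋ = $20,798 → take DB $21,711. Book value $151,980.
Year 5: DB = ⌊$151,980 × 125%/10⌋ = $18,997; SL = ⌊$123,880/6⌋ = $20,646 → take SL $20,646. Book value $131,334.
Year 6: DB = ⌊$131,334 × 125%/10⌋ = $16,416; SL = ⌊$103,234/5⌋ = $20,646 → take SL $20,646. Book value $110,688.
Year 7: DB = ⌊$110,688 × 125%/10⌋ = $13,836; SL = ⌊$82,588/4⌋ = $20,647 → take SL $20,647. Book value $90,041.
Year 8: DB = ⌊$90,041 × 125%/10⌋ = $11,255; SL = ⌊$61,941/3⌋ = $20,647 → take SL $20,647. Book value $69,394.
Year 9: DB = ⌊$69,394 × 125%/10⌋ = $8,674; SL = ⌊$41,294/2⌋ = $20,647 → take SL $20,647. Book value $48,747.
Year 10 (final): $48,747 − $28,100 = $20,647. Book value $28,100.

$20,647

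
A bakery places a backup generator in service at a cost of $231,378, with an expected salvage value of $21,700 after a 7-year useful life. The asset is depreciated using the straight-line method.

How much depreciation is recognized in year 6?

Depreciable base = $231,378 − $21,700 = $209,678.
Annual expense = $209,678 / 7 = $29,954.

$29,954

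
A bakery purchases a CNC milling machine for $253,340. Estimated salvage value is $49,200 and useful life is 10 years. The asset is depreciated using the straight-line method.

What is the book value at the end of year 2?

Depreciable base = $253,340 − $49,200 = $204,140.
Annual expense = $204,140 / 10 = $20,414.
End of year 1: book value $232,926.
End of year 2: book value $212,512.

$212,512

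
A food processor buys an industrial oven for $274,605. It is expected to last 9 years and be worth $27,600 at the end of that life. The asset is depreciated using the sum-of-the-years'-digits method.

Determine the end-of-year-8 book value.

Depreciable base = $274,605 − $27,600 = $247,005.
Sum of the years' digits = 9+8+7+6+5+4+3+2+1 = 45.
Year 1: $247,005 × 9/45 = $49,401. Book value $225,204.
Year 2: $247,005 × 8/45 = $43,912. Book value $181,292.
Year 3: $247,005 × 7/45 = $38,423. Book value $142,869.
Year 4: $247,005 × 6/45 = $32,934. Book value $109,935.
Year 5: $247,005 × 5/45 = $27,445. Book value $82,490.
Year 6: $247,005 × 4/45 = $21,956. Book value $60,534.
Year 7: $247,005 × 3/45 = $16,467. Book value $44,067.
Year 8: $247,005 × 2/45 = $10,978. Book value $33,089.

$33,089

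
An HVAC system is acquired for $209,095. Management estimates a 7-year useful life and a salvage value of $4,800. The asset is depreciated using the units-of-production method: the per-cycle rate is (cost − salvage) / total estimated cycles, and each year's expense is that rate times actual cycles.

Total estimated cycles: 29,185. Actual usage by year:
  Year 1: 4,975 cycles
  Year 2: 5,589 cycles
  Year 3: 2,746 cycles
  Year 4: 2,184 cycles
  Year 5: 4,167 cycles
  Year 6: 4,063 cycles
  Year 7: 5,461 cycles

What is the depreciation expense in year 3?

$19,222

Depreciable base = $209,095 − $4,800 = $204,295.
Rate = $204,295 / 29,185 cycles = $7 per cycle.
Year 1: 4,975 × $7 = $34,825. Book value $174,270.
Year 2: 5,589 × $7 = $39,123. Book value $135,147.
Year 3: 2,746 × $7 = $19,222. Book value $115,925.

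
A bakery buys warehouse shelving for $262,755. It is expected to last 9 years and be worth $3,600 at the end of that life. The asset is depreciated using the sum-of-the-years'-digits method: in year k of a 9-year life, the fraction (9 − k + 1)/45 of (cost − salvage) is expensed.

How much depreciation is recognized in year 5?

$28,795

Depreciable base = $262,755 − $3,600 = $259,155.
Sum of the years' digits = 9+8+7+6+5+4+3+2+1 = 45.
Year 1: $259,155 × 9/45 = $51,831. Book value $210,924.
Year 2: $259,155 × 8/45 = $46,072. Book value $164,852.
Year 3: $259,155 × 7/45 = $40,313. Book value $124,539.
Year 4: $259,155 × 6/45 = $34,554. Book value $89,985.
Year 5: $259,155 × 5/45 = $28,795. Book value $61,190.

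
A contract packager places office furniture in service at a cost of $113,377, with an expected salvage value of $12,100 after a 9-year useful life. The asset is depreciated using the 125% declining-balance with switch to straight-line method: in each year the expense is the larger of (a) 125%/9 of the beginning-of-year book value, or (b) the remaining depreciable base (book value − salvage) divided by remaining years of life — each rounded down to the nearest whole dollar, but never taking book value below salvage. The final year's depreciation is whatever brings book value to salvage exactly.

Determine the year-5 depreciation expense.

Depreciable base = $113,377 − $12,100 = $101,277.
Year 1: DB = ⌊$113,377 × 125%/9⌋ = $15,746; SL = ⌊$101,277/9⌋ = $11,253 → take DB $15,746. Book value $97,631.
Year 2: DB = ⌊$97,631 × 125%/9⌋ = $13,559; SL = ⌊$85,531/8⌋ = $10,691 → take DB $13,559. Book value $84,072.
Year 3: DB = ⌊$84,072 × 125%/9⌋ = $11,676; SL = ⌊$71,972/7⌋ = $10,281 → take DB $11,676. Book value $72,396.
Year 4: DB = ⌊$72,396 × 125%/9⌋ = $10,055; SL = ⌊$60,296/6⌋ = $10,049 → take DB $10,055. Book value $62,341.
Year 5: DB = ⌊$62,341 × 125%/9⌋ = $8,658; SL = ⌊$50,241/5⌋ = $10,048 → take SL $10,048. Book value $52,293.

$10,048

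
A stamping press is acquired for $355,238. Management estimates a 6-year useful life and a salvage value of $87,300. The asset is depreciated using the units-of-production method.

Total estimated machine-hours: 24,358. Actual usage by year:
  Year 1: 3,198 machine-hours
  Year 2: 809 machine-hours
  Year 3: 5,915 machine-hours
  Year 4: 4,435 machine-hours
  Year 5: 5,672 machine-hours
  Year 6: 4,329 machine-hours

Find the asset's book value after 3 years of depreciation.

$246,096

Depreciable base = $355,238 − $87,300 = $267,938.
Rate = $267,938 / 24,358 machine-hours = $11 per machine-hour.
Year 1: 3,198 × $11 = $35,178. Book value $320,060.
Year 2: 809 × $11 = $8,899. Book value $311,161.
Year 3: 5,915 × $11 = $65,065. Book value $246,096.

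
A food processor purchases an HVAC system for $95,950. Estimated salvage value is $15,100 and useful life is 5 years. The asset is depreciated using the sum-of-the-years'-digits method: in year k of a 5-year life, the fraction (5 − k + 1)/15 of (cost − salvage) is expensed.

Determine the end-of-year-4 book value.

$20,490

Depreciable base = $95,950 − $15,100 = $80,850.
Sum of the years' digits = 5+4+3+2+1 = 15.
Year 1: $80,850 × 5/15 = $26,950. Book value $69,000.
Year 2: $80,850 × 4/15 = $21,560. Book value $47,440.
Year 3: $80,850 × 3/15 = $16,170. Book value $31,270.
Year 4: $80,850 × 2/15 = $10,780. Book value $20,490.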